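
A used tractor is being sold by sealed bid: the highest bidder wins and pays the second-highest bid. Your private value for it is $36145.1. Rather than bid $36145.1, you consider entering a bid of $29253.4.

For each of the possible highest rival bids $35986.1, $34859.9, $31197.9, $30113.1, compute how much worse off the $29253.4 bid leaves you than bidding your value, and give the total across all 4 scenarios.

$12423.4

The deviation costs you only when the competing bid falls strictly between $29253.4 and $36145.1; elsewhere both bids give the same outcome.
$35986.1: truthful payoff $159, deviation payoff $0 → loss $159.
$34859.9: truthful payoff $1285.2, deviation payoff $0 → loss $1285.2.
$31197.9: truthful payoff $4947.2, deviation payoff $0 → loss $4947.2.
$30113.1: truthful payoff $6032, deviation payoff $0 → loss $6032.
Total loss = $159 + $1285.2 + $4947.2 + $6032 = $12423.4.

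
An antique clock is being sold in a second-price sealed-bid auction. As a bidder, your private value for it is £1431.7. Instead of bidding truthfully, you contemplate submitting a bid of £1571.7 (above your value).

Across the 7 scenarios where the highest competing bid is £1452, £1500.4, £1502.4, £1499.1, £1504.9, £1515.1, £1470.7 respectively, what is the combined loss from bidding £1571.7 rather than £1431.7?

£422.7

The deviation costs you only when the competing bid falls strictly between £1431.7 and £1571.7; elsewhere both bids give the same outcome.
£1452: truthful payoff £0, deviation payoff −£20.3 → loss £20.3.
£1500.4: truthful payoff £0, deviation payoff −£68.7 → loss £68.7.
£1502.4: truthful payoff £0, deviation payoff −£70.7 → loss £70.7.
£1499.1: truthful payoff £0, deviation payoff −£67.4 → loss £67.4.
£1504.9: truthful payoff £0, deviation payoff −£73.2 → loss £73.2.
£1515.1: truthful payoff £0, deviation payoff −£83.4 → loss £83.4.
£1470.7: truthful payoff £0, deviation payoff −£39 → loss £39.
Total loss = £20.3 + £68.7 + £70.7 + £67.4 + £73.2 + £83.4 + £39 = £422.7.
Truthful bidding weakly dominates here: raising your bid can only win items priced above your value, and lowering it can only forfeit items priced below.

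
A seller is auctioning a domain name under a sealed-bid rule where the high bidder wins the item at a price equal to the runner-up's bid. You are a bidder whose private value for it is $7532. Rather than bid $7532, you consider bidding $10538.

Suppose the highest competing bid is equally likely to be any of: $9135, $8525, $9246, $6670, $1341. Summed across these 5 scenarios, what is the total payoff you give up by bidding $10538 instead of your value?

The deviation costs you only when the competing bid falls strictly between $7532 and $10538; elsewhere both bids give the same outcome.
$9135: truthful payoff $0, deviation payoff −$1603 → loss $1603.
$8525: truthful payoff $0, deviation payoff −$993 → loss $993.
$9246: truthful payoff $0, deviation payoff −$1714 → loss $1714.
$6670: outcomes coincide → loss $0.
$1341: outcomes coincide → loss $0.
Total loss = $1603 + $993 + $1714 = $4310.

$4310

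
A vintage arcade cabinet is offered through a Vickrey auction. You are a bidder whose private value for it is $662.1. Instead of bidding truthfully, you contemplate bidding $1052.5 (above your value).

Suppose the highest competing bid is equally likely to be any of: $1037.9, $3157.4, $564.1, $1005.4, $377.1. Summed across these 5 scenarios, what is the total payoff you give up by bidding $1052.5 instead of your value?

$719.1

The deviation costs you only when the competing bid falls strictly between $662.1 and $1052.5; elsewhere both bids give the same outcome.
$1037.9: truthful payoff $0, deviation payoff −$375.8 → loss $375.8.
$3157.4: outcomes coincide → loss $0.
$564.1: outcomes coincide → loss $0.
$1005.4: truthful payoff $0, deviation payoff −$343.3 → loss $343.3.
$377.1: outcomes coincide → loss $0.
Total loss = $375.8 + $343.3 = $719.1.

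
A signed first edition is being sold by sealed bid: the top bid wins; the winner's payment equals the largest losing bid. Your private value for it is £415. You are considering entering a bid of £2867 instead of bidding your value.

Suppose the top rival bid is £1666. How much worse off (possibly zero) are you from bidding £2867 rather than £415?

Bidding your value £415: you lose (since £415 < £1666). Payoff £0.
Bidding £2867: you win and pay £1666. Payoff £415 − £1666 = −£1251.
The competing bid £1666 lies between your value and your inflated bid, so overbidding wins an item priced above your value.
Loss from deviating = £0 − (−£1251) = £1251.
Truthful bidding weakly dominates here: raising your bid can only win items priced above your value, and lowering it can only forfeit items priced below.

£1251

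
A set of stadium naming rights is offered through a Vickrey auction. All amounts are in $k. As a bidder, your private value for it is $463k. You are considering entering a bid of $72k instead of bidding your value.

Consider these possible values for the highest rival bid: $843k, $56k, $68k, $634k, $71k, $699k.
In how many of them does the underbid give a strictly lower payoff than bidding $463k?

The deviation hurts exactly when the highest competing bid lies strictly between $72k and $463k — underbidding then forfeits a profitable win.
$843k: above both → same outcome either way.
$56k: below both → same outcome either way.
$68k: below both → same outcome either way.
$634k: above both → same outcome either way.
$71k: below both → same outcome either way.
$699k: above both → same outcome either way.
Count: 0.

0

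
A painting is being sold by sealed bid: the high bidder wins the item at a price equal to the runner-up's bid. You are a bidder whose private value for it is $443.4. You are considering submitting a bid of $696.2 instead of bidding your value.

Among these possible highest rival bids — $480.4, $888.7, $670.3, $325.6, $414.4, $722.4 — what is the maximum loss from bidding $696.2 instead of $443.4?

$226.9

$480.4: truthful gives $0, deviation gives −$37 → loss $37.
$888.7: same outcome either way → loss $0.
$670.3: truthful gives $0, deviation gives −$226.9 → loss $226.9.
$325.6: same outcome either way → loss $0.
$414.4: same outcome either way → loss $0.
$722.4: same outcome either way → loss $0.
Maximum loss: $226.9.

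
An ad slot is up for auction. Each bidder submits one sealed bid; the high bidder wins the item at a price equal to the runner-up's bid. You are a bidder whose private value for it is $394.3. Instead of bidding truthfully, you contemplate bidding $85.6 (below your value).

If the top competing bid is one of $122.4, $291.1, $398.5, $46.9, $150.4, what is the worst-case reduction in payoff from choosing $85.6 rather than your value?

$271.9

$122.4: truthful gives $271.9, deviation gives $0 → loss $271.9.
$291.1: truthful gives $103.2, deviation gives $0 → loss $103.2.
$398.5: same outcome either way → loss $0.
$46.9: same outcome either way → loss $0.
$150.4: truthful gives $243.9, deviation gives $0 → loss $243.9.
Maximum loss: $271.9.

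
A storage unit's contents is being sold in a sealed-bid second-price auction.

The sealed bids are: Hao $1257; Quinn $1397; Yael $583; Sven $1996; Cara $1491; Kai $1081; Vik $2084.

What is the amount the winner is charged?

Highest bid: Vik at $2084, so Vik wins.
Second-highest bid: Sven at $1996 — that is the price the winner pays.

$1996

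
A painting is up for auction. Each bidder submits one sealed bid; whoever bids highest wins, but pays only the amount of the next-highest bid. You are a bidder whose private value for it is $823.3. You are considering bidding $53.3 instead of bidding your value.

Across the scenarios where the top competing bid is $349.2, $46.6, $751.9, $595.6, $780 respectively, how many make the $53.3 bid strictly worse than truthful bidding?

The deviation hurts exactly when the highest competing bid lies strictly between $53.3 and $823.3 — underbidding then forfeits a profitable win.
$349.2: inside the interval → strictly worse (loss $474.1).
$46.6: below both → same outcome either way.
$751.9: inside the interval → strictly worse (loss $71.4).
$595.6: inside the interval → strictly worse (loss $227.7).
$780: inside the interval → strictly worse (loss $43.3).
Count: 4.

4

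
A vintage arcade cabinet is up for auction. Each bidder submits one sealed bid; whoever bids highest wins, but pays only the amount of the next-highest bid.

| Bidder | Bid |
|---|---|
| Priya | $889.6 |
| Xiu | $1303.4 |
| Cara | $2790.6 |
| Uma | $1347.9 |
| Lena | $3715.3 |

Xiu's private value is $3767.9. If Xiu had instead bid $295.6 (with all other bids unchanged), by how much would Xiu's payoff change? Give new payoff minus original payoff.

The highest bid among the other bidders is $3715.3; Xiu's bid doesn't change that.
Original bid $1303.4: Xiu is not highest (top rival bid is $3715.3); payoff $0.
Alternative bid $295.6: Xiu is not highest (top rival bid is $3715.3); payoff $0.
Change in payoff = $0 − ($0) = $0.

$0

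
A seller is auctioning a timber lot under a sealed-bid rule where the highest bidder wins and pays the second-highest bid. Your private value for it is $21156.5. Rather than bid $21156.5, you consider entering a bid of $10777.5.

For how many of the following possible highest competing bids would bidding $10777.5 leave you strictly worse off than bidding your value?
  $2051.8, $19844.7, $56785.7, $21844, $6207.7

1

The deviation hurts exactly when the highest competing bid lies strictly between $10777.5 and $21156.5 — underbidding then forfeits a profitable win.
$2051.8: below both → same outcome either way.
$19844.7: inside the interval → strictly worse (loss $1311.8).
$56785.7: above both → same outcome either way.
$21844: above both → same outcome either way.
$6207.7: below both → same outcome either way.
Count: 1.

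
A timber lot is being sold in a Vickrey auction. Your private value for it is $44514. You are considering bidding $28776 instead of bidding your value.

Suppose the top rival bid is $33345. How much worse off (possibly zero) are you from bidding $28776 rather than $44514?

Bidding your value $44514: you win (since $44514 > $33345) and pay $33345. Payoff $11169.
Bidding $28776: you lose. Payoff $0.
The competing bid $33345 lies between your shaded bid and your value, so underbidding forfeits an item you could have won at a profitable price.
Loss from deviating = $11169 − ($0) = $11169.
Because the price is fixed by the runner-up's bid, deviating from your value can only change a good outcome into a bad one — never the reverse.

$11169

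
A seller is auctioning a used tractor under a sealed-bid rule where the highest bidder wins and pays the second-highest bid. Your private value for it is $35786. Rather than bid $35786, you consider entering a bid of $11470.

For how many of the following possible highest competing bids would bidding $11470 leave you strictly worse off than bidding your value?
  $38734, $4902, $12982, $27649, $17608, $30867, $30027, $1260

The deviation hurts exactly when the highest competing bid lies strictly between $11470 and $35786 — underbidding then forfeits a profitable win.
$38734: above both → same outcome either way.
$4902: below both → same outcome either way.
$12982: inside the interval → strictly worse (loss $22804).
$27649: inside the interval → strictly worse (loss $8137).
$17608: inside the interval → strictly worse (loss $18178).
$30867: inside the interval → strictly worse (loss $4919).
$30027: inside the interval → strictly worse (loss $5759).
$1260: below both → same outcome either way.
Count: 5.

5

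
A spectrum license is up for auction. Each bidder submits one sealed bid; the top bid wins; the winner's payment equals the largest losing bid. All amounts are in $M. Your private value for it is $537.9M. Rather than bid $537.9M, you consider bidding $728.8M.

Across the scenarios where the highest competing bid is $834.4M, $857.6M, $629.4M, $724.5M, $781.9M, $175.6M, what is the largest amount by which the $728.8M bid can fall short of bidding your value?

$834.4M: same outcome either way → loss $0M.
$857.6M: same outcome either way → loss $0M.
$629.4M: truthful gives $0M, deviation gives −$91.5M → loss $91.5M.
$724.5M: truthful gives $0M, deviation gives −$186.6M → loss $186.6M.
$781.9M: same outcome either way → loss $0M.
$175.6M: same outcome either way → loss $0M.
Maximum loss: $186.6M.

$186.6M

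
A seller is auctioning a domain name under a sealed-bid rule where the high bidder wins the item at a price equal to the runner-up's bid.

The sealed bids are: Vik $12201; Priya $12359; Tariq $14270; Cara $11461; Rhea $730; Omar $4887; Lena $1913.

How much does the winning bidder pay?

Highest bid: Tariq at $14270, so Tariq wins.
Second-highest bid: Priya at $12359 — that is the price the winner pays.

$12359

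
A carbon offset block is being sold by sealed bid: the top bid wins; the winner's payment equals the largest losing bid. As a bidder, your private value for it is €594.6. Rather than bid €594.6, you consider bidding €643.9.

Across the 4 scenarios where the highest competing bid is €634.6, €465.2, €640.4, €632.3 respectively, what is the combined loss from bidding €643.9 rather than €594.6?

The deviation costs you only when the competing bid falls strictly between €594.6 and €643.9; elsewhere both bids give the same outcome.
€634.6: truthful payoff €0, deviation payoff −€40 → loss €40.
€465.2: outcomes coincide → loss €0.
€640.4: truthful payoff €0, deviation payoff −€45.8 → loss €45.8.
€632.3: truthful payoff €0, deviation payoff −€37.7 → loss €37.7.
Total loss = €40 + €45.8 + €37.7 = €123.5.

€123.5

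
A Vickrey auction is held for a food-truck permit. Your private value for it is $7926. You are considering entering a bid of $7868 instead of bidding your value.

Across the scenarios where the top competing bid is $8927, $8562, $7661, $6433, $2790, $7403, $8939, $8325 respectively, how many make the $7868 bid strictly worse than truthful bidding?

The deviation hurts exactly when the highest competing bid lies strictly between $7868 and $7926 — underbidding then forfeits a profitable win.
$8927: above both → same outcome either way.
$8562: above both → same outcome either way.
$7661: below both → same outcome either way.
$6433: below both → same outcome either way.
$2790: below both → same outcome either way.
$7403: below both → same outcome either way.
$8939: above both → same outcome either way.
$8325: above both → same outcome either way.
Count: 0.

0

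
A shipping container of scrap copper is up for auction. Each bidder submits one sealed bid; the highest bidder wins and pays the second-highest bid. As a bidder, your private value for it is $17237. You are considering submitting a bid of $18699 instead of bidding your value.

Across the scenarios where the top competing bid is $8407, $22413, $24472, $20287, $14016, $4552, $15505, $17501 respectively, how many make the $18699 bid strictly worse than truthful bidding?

1

The deviation hurts exactly when the highest competing bid lies strictly between $17237 and $18699 — overbidding then wins at a price above your value.
$8407: below both → same outcome either way.
$22413: above both → same outcome either way.
$24472: above both → same outcome either way.
$20287: above both → same outcome either way.
$14016: below both → same outcome either way.
$4552: below both → same outcome either way.
$15505: below both → same outcome either way.
$17501: inside the interval → strictly worse (loss $264).
Count: 1.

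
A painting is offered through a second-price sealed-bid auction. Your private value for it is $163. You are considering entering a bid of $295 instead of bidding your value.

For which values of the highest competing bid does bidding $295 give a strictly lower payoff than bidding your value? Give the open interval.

($163, $295)

If the competing bid is below $163, both bids win at the same price — no difference.
If it is above $295, both bids lose — no difference.
If it lies strictly between $163 and $295, bidding your value loses (payoff 0) while bidding $295 wins at a price above your value (payoff negative).
So the deviation strictly hurts on the open interval ($163, $295).
Truthful bidding weakly dominates here: raising your bid can only win items priced above your value, and lowering it can only forfeit items priced below.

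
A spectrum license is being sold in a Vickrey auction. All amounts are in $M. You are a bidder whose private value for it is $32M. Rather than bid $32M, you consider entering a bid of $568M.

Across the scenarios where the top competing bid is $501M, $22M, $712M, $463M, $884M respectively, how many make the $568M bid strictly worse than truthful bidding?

2

The deviation hurts exactly when the highest competing bid lies strictly between $32M and $568M — overbidding then wins at a price above your value.
$501M: inside the interval → strictly worse (loss $469M).
$22M: below both → same outcome either way.
$712M: above both → same outcome either way.
$463M: inside the interval → strictly worse (loss $431M).
$884M: above both → same outcome either way.
Count: 2.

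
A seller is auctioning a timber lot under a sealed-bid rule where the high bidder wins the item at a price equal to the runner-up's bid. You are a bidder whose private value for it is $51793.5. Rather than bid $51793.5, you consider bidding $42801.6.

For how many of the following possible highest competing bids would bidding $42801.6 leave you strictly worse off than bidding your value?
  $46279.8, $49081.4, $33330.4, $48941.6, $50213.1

4

The deviation hurts exactly when the highest competing bid lies strictly between $42801.6 and $51793.5 — underbidding then forfeits a profitable win.
$46279.8: inside the interval → strictly worse (loss $5513.7).
$49081.4: inside the interval → strictly worse (loss $2712.1).
$33330.4: below both → same outcome either way.
$48941.6: inside the interval → strictly worse (loss $2851.9).
$50213.1: inside the interval → strictly worse (loss $1580.4).
Count: 4.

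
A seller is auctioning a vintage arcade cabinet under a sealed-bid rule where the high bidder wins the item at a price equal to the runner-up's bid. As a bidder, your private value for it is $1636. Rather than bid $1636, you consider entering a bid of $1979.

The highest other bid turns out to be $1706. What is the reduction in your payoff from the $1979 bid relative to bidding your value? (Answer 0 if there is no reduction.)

$70

Bidding your value $1636: you lose (since $1636 < $1706). Payoff $0.
Bidding $1979: you win and pay $1706. Payoff $1636 − $1706 = −$70.
The competing bid $1706 lies between your value and your inflated bid, so overbidding wins an item priced above your value.
Loss from deviating = $0 − (−$70) = $70.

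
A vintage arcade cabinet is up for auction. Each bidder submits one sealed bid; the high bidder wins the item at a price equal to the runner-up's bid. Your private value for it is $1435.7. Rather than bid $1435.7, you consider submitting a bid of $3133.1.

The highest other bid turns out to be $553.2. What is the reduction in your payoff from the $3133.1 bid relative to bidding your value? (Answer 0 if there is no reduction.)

$0

Bidding your value $1435.7: you win (since $1435.7 > $553.2) and pay $553.2. Payoff $882.5.
Bidding $3133.1: you win and pay $553.2. Payoff $1435.7 − $553.2 = $882.5.
Difference = $882.5 − $882.5 = $0; both bids lead to the same outcome because the competing bid is below both your value and your alternative bid.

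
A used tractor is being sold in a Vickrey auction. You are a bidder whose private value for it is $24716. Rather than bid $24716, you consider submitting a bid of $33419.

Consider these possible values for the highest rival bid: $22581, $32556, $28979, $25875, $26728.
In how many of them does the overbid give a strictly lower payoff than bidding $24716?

4

The deviation hurts exactly when the highest competing bid lies strictly between $24716 and $33419 — overbidding then wins at a price above your value.
$22581: below both → same outcome either way.
$32556: inside the interval → strictly worse (loss $7840).
$28979: inside the interval → strictly worse (loss $4263).
$25875: inside the interval → strictly worse (loss $1159).
$26728: inside the interval → strictly worse (loss $2012).
Count: 4.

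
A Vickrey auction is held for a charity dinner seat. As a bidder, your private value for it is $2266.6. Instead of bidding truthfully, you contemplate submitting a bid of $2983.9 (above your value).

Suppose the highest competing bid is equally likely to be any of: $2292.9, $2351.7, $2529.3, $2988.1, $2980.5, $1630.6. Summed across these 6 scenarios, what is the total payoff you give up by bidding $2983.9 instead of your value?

$1088

The deviation costs you only when the competing bid falls strictly between $2266.6 and $2983.9; elsewhere both bids give the same outcome.
$2292.9: truthful payoff $0, deviation payoff −$26.3 → loss $26.3.
$2351.7: truthful payoff $0, deviation payoff −$85.1 → loss $85.1.
$2529.3: truthful payoff $0, deviation payoff −$262.7 → loss $262.7.
$2988.1: outcomes coincide → loss $0.
$2980.5: truthful payoff $0, deviation payoff −$713.9 → loss $713.9.
$1630.6: outcomes coincide → loss $0.
Total loss = $26.3 + $85.1 + $262.7 + $713.9 = $1088.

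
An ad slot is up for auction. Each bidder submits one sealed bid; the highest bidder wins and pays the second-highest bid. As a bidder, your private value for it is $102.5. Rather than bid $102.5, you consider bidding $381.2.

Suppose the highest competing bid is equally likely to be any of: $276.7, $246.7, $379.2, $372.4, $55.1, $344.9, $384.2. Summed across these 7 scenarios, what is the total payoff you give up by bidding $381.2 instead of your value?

$1107.4

The deviation costs you only when the competing bid falls strictly between $102.5 and $381.2; elsewhere both bids give the same outcome.
$276.7: truthful payoff $0, deviation payoff −$174.2 → loss $174.2.
$246.7: truthful payoff $0, deviation payoff −$144.2 → loss $144.2.
$379.2: truthful payoff $0, deviation payoff −$276.7 → loss $276.7.
$372.4: truthful payoff $0, deviation payoff −$269.9 → loss $269.9.
$55.1: outcomes coincide → loss $0.
$344.9: truthful payoff $0, deviation payoff −$242.4 → loss $242.4.
$384.2: outcomes coincide → loss $0.
Total loss = $174.2 + $144.2 + $276.7 + $269.9 + $242.4 = $1107.4.
In a second-price auction your bid sets only whether you win, not what you pay, so bidding your true value is weakly dominant.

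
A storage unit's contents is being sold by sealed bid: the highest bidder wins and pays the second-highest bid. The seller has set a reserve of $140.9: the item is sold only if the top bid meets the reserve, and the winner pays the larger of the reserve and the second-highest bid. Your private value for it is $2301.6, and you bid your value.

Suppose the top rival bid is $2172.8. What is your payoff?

Your bid $2301.6 is the highest and exceeds the reserve.
Price = max(second-highest bid, reserve) = max($2172.8, $140.9) = $2172.8.
Payoff = $2301.6 − $2172.8 = $128.8.

$128.8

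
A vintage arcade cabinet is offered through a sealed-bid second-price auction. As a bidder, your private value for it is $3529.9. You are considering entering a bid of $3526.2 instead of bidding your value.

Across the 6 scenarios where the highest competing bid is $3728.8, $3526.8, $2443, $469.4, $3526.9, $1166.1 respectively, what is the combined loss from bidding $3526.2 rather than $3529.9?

The deviation costs you only when the competing bid falls strictly between $3526.2 and $3529.9; elsewhere both bids give the same outcome.
$3728.8: outcomes coincide → loss $0.
$3526.8: truthful payoff $3.1, deviation payoff $0 → loss $3.1.
$2443: outcomes coincide → loss $0.
$469.4: outcomes coincide → loss $0.
$3526.9: truthful payoff $3, deviation payoff $0 → loss $3.
$1166.1: outcomes coincide → loss $0.
Total loss = $3.1 + $3 = $6.1.

$6.1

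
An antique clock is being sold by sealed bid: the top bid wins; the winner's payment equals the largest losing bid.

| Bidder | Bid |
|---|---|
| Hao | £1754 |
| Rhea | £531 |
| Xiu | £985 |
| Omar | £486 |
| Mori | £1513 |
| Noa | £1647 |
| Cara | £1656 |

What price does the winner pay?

Highest bid: Hao at £1754, so Hao wins.
Second-highest bid: Cara at £1656 — that is the price the winner pays.

£1656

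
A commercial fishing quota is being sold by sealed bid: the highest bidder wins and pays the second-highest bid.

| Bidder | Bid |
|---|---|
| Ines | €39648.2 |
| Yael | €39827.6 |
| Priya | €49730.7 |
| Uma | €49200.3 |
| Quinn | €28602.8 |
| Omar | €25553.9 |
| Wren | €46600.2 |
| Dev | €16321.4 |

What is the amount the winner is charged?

Highest bid: Priya at €49730.7, so Priya wins.
Second-highest bid: Uma at €49200.3 — that is the price the winner pays.

€49200.3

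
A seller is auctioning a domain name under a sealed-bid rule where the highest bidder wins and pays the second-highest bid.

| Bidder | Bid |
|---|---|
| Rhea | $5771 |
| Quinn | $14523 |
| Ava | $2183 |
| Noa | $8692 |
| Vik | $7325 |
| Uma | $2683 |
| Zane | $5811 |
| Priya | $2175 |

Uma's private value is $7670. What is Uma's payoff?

$0

Highest bid: Quinn at $14523, so Quinn wins.
Second-highest bid: Noa at $8692 — that is the price the winner pays.
Uma did not win, so Uma pays nothing and receives nothing: payoff $0.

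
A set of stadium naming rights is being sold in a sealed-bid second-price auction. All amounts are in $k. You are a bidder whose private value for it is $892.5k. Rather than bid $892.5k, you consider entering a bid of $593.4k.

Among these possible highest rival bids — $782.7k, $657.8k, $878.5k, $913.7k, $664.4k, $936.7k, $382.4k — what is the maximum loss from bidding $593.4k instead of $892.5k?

$782.7k: truthful gives $109.8k, deviation gives $0k → loss $109.8k.
$657.8k: truthful gives $234.7k, deviation gives $0k → loss $234.7k.
$878.5k: truthful gives $14k, deviation gives $0k → loss $14k.
$913.7k: same outcome either way → loss $0k.
$664.4k: truthful gives $228.1k, deviation gives $0k → loss $228.1k.
$936.7k: same outcome either way → loss $0k.
$382.4k: same outcome either way → loss $0k.
Maximum loss: $234.7k.

$234.7k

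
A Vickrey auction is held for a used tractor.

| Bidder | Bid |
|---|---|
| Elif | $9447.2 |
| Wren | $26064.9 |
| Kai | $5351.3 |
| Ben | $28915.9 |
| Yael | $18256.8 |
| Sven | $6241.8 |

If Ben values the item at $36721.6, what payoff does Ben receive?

Highest bid: Ben at $28915.9, so Ben wins.
Second-highest bid: Wren at $26064.9 — that is the price the winner pays.
Ben's payoff = value − price = $36721.6 − $26064.9 = $10656.7.

$10656.7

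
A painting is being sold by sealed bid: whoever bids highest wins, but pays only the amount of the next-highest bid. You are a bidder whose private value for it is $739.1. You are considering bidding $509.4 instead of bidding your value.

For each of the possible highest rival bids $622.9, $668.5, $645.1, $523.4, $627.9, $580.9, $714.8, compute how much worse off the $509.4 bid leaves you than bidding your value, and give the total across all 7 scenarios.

$790.2

The deviation costs you only when the competing bid falls strictly between $509.4 and $739.1; elsewhere both bids give the same outcome.
$622.9: truthful payoff $116.2, deviation payoff $0 → loss $116.2.
$668.5: truthful payoff $70.6, deviation payoff $0 → loss $70.6.
$645.1: truthful payoff $94, deviation payoff $0 → loss $94.
$523.4: truthful payoff $215.7, deviation payoff $0 → loss $215.7.
$627.9: truthful payoff $111.2, deviation payoff $0 → loss $111.2.
$580.9: truthful payoff $158.2, deviation payoff $0 → loss $158.2.
$714.8: truthful payoff $24.3, deviation payoff $0 → loss $24.3.
Total loss = $116.2 + $70.6 + $94 + $215.7 + $111.2 + $158.2 + $24.3 = $790.2.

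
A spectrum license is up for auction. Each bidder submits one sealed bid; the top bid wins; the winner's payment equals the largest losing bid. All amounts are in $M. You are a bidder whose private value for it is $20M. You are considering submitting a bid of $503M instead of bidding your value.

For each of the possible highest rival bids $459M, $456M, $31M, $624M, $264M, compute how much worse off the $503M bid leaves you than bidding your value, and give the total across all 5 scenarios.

The deviation costs you only when the competing bid falls strictly between $20M and $503M; elsewhere both bids give the same outcome.
$459M: truthful payoff $0M, deviation payoff −$439M → loss $439M.
$456M: truthful payoff $0M, deviation payoff −$436M → loss $436M.
$31M: truthful payoff $0M, deviation payoff −$11M → loss $11M.
$624M: outcomes coincide → loss $0M.
$264M: truthful payoff $0M, deviation payoff −$244M → loss $244M.
Total loss = $439M + $436M + $11M + $244M = $1130M.

$1130M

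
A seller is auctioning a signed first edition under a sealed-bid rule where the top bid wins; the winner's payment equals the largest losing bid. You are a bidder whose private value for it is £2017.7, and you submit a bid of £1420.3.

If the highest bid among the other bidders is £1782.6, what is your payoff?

Your bid £1420.3 is below the highest competing bid £1782.6, so you lose.
A losing bidder pays nothing and receives nothing: payoff = £0.

£0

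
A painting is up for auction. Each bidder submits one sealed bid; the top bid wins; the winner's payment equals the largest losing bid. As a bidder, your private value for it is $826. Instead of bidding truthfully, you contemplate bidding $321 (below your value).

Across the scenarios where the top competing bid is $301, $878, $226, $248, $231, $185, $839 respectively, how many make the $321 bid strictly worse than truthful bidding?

The deviation hurts exactly when the highest competing bid lies strictly between $321 and $826 — underbidding then forfeits a profitable win.
$301: below both → same outcome either way.
$878: above both → same outcome either way.
$226: below both → same outcome either way.
$248: below both → same outcome either way.
$231: below both → same outcome either way.
$185: below both → same outcome either way.
$839: above both → same outcome either way.
Count: 0.

0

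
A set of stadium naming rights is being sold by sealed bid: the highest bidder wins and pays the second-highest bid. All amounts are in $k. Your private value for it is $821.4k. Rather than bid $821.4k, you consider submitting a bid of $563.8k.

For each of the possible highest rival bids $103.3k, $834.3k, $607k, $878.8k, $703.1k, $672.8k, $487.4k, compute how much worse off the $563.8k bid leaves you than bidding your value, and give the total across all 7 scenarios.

$481.3k

The deviation costs you only when the competing bid falls strictly between $563.8k and $821.4k; elsewhere both bids give the same outcome.
$103.3k: outcomes coincide → loss $0k.
$834.3k: outcomes coincide → loss $0k.
$607k: truthful payoff $214.4k, deviation payoff $0k → loss $214.4k.
$878.8k: outcomes coincide → loss $0k.
$703.1k: truthful payoff $118.3k, deviation payoff $0k → loss $118.3k.
$672.8k: truthful payoff $148.6k, deviation payoff $0k → loss $148.6k.
$487.4k: outcomes coincide → loss $0k.
Total loss = $214.4k + $118.3k + $148.6k = $481.3k.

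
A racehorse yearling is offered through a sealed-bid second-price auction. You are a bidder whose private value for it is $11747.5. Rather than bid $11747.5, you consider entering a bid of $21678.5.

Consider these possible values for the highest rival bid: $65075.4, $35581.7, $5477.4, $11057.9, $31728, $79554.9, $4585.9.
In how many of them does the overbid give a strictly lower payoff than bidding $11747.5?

The deviation hurts exactly when the highest competing bid lies strictly between $11747.5 and $21678.5 — overbidding then wins at a price above your value.
$65075.4: above both → same outcome either way.
$35581.7: above both → same outcome either way.
$5477.4: below both → same outcome either way.
$11057.9: below both → same outcome either way.
$31728: above both → same outcome either way.
$79554.9: above both → same outcome either way.
$4585.9: below both → same outcome either way.
Count: 0.

0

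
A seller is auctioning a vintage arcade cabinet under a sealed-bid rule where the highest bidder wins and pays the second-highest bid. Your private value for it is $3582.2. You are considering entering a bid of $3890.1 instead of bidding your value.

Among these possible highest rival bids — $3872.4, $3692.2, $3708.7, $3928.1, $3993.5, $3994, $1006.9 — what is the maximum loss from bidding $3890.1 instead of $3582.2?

$290.2

$3872.4: truthful gives $0, deviation gives −$290.2 → loss $290.2.
$3692.2: truthful gives $0, deviation gives −$110 → loss $110.
$3708.7: truthful gives $0, deviation gives −$126.5 → loss $126.5.
$3928.1: same outcome either way → loss $0.
$3993.5: same outcome either way → loss $0.
$3994: same outcome either way → loss $0.
$1006.9: same outcome either way → loss $0.
Maximum loss: $290.2.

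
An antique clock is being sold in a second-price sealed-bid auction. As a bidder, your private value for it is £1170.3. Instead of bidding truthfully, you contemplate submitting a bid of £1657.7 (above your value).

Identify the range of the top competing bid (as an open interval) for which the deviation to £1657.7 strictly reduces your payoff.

If the competing bid is below £1170.3, both bids win at the same price — no difference.
If it is above £1657.7, both bids lose — no difference.
If it lies strictly between £1170.3 and £1657.7, bidding your value loses (payoff 0) while bidding £1657.7 wins at a price above your value (payoff negative).
So the deviation strictly hurts on the open interval (£1170.3, £1657.7).

(£1170.3, £1657.7)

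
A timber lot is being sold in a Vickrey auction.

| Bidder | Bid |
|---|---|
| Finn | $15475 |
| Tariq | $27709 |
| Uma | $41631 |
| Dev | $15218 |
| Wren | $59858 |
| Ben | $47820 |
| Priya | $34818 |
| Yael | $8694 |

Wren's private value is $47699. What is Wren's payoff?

Highest bid: Wren at $59858, so Wren wins.
Second-highest bid: Ben at $47820 — that is the price the winner pays.
Wren's payoff = value − price = $47699 − $47820 = −$121.

−$121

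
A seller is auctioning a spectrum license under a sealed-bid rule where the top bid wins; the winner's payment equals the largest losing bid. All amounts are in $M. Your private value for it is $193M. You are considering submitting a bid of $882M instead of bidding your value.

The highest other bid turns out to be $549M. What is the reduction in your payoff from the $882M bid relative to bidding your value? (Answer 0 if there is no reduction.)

$356M

Bidding your value $193M: you lose (since $193M < $549M). Payoff $0M.
Bidding $882M: you win and pay $549M. Payoff $193M − $549M = −$356M.
The competing bid $549M lies between your value and your inflated bid, so overbidding wins an item priced above your value.
Loss from deviating = $0M − (−$356M) = $356M.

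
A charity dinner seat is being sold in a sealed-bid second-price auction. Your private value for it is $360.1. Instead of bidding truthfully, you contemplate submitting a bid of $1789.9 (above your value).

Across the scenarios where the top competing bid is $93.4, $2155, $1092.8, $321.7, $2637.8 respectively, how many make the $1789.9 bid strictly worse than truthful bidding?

1

The deviation hurts exactly when the highest competing bid lies strictly between $360.1 and $1789.9 — overbidding then wins at a price above your value.
$93.4: below both → same outcome either way.
$2155: above both → same outcome either way.
$1092.8: inside the interval → strictly worse (loss $732.7).
$321.7: below both → same outcome either way.
$2637.8: above both → same outcome either way.
Count: 1.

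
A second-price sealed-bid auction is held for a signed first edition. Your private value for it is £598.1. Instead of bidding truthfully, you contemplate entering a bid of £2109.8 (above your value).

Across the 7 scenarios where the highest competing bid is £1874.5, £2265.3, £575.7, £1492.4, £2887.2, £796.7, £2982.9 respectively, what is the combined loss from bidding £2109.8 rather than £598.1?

The deviation costs you only when the competing bid falls strictly between £598.1 and £2109.8; elsewhere both bids give the same outcome.
£1874.5: truthful payoff £0, deviation payoff −£1276.4 → loss £1276.4.
£2265.3: outcomes coincide → loss £0.
£575.7: outcomes coincide → loss £0.
£1492.4: truthful payoff £0, deviation payoff −£894.3 → loss £894.3.
£2887.2: outcomes coincide → loss £0.
£796.7: truthful payoff £0, deviation payoff −£198.6 → loss £198.6.
£2982.9: outcomes coincide → loss £0.
Total loss = £1276.4 + £894.3 + £198.6 = £2369.3.
Truthful bidding weakly dominates here: raising your bid can only win items priced above your value, and lowering it can only forfeit items priced below.

£2369.3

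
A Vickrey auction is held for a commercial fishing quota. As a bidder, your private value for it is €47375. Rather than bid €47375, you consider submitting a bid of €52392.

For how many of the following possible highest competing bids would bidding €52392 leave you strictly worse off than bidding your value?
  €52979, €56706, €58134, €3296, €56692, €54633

0

The deviation hurts exactly when the highest competing bid lies strictly between €47375 and €52392 — overbidding then wins at a price above your value.
€52979: above both → same outcome either way.
€56706: above both → same outcome either way.
€58134: above both → same outcome either way.
€3296: below both → same outcome either way.
€56692: above both → same outcome either way.
€54633: above both → same outcome either way.
Count: 0.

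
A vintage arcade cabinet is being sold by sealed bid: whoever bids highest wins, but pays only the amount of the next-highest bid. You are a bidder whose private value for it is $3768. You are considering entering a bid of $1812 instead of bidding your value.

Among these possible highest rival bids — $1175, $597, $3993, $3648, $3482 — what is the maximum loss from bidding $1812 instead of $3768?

$286

$1175: same outcome either way → loss $0.
$597: same outcome either way → loss $0.
$3993: same outcome either way → loss $0.
$3648: truthful gives $120, deviation gives $0 → loss $120.
$3482: truthful gives $286, deviation gives $0 → loss $286.
Maximum loss: $286.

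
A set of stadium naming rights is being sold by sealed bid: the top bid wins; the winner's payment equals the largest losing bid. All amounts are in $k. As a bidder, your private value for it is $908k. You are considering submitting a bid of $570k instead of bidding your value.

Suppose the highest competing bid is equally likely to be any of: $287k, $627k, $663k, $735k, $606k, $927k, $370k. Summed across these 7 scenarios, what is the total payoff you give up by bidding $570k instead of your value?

$1001k

The deviation costs you only when the competing bid falls strictly between $570k and $908k; elsewhere both bids give the same outcome.
$287k: outcomes coincide → loss $0k.
$627k: truthful payoff $281k, deviation payoff $0k → loss $281k.
$663k: truthful payoff $245k, deviation payoff $0k → loss $245k.
$735k: truthful payoff $173k, deviation payoff $0k → loss $173k.
$606k: truthful payoff $302k, deviation payoff $0k → loss $302k.
$927k: outcomes coincide → loss $0k.
$370k: outcomes coincide → loss $0k.
Total loss = $281k + $245k + $173k + $302k = $1001k.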